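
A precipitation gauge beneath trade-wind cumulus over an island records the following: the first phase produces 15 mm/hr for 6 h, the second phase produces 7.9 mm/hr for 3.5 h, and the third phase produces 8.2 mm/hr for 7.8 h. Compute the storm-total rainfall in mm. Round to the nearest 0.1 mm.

total ≈ 181.6 mm

Total = Σ Rᵢ Δtᵢ = 15 × 6 + 7.9 × 3.5 + 8.2 × 7.8
      = 90 + 27.65 + 63.96 = 181.6 mm.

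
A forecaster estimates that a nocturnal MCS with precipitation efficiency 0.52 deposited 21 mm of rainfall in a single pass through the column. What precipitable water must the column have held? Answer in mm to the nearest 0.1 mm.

PW ≈ 40.4 mm

PW = rainfall / ε = 21 / 0.52 = 40.4 mm.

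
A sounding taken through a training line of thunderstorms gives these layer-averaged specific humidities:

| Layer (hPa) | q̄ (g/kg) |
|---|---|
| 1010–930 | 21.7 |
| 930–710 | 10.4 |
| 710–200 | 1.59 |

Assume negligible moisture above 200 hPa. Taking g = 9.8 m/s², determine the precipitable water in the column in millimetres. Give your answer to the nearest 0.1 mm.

PW ≈ 49.3 mm

Precipitable water is the column-integrated vapour mass per unit area: PW = (1/g) Σ q̄ Δp, with q in kg/kg and Δp in Pa (1 kg/m² of water = 1 mm).
Layer 1010–930 hPa: Δp = 80 hPa = 8000 Pa, q̄ = 0.0217 kg/kg → 0.0217 × 8000 / 9.8 = 17.71 mm
Layer 930–710 hPa: Δp = 220 hPa = 22000 Pa, q̄ = 0.0104 kg/kg → 0.0104 × 22000 / 9.8 = 23.35 mm
Layer 710–200 hPa: Δp = 510 hPa = 51000 Pa, q̄ = 0.00159 kg/kg → 0.00159 × 51000 / 9.8 = 8.27 mm
PW = 17.71 + 23.35 + 8.27 = 49.33 ≈ 49.3 mm.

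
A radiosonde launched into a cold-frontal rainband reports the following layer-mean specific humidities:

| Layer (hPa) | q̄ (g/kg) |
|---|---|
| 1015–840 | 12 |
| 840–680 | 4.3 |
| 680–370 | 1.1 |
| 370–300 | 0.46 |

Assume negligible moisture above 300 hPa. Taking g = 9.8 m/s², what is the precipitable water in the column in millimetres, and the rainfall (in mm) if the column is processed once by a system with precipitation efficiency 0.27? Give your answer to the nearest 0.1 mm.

Precipitable water is the column-integrated vapour mass per unit area: PW = (1/g) Σ q̄ Δp, with q in kg/kg and Δp in Pa (1 kg/m² of water = 1 mm).
Layer 1015–840 hPa: Δp = 175 hPa = 17500 Pa, q̄ = 0.012 kg/kg → 0.012 × 17500 / 9.8 = 21.43 mm
Layer 840–680 hPa: Δp = 160 hPa = 16000 Pa, q̄ = 0.0043 kg/kg → 0.0043 × 16000 / 9.8 = 7.02 mm
Layer 680–370 hPa: Δp = 310 hPa = 31000 Pa, q̄ = 0.0011 kg/kg → 0.0011 × 31000 / 9.8 = 3.48 mm
Layer 370–300 hPa: Δp = 70 hPa = 7000 Pa, q̄ = 0.00046 kg/kg → 0.00046 × 7000 / 9.8 = 0.33 mm
PW = 21.43 + 7.02 + 3.48 + 0.33 = 32.26 ≈ 32.3 mm.
Rainfall = ε × PW = 0.27 × 32.3 = 8.7 mm.

PW ≈ 32.3 mm; rainfall ≈ 8.7 mm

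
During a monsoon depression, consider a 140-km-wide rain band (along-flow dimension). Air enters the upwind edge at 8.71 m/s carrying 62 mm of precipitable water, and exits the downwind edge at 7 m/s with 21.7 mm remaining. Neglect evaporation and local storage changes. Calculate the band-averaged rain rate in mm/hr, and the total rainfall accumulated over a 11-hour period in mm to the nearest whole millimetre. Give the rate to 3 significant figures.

Column moisture flux per unit crosswind length is F = V × PW.
Inflow: F_in = 8.71 × 62 = 540.02 mm·m/s
Outflow: F_out = 7 × 21.7 = 151.9 mm·m/s
Steady-state rate R = (F_in − F_out)/L = (540.02 − 151.9) / 140000 m = 2.772e-03 mm/s.
R = 2.772e-03 × 3600 = 9.98 mm/hr.
Over 11 h: total = 9.98 × 11 = 109.78 ≈ 110 mm.

R ≈ 9.98 mm/hr; total ≈ 110 mm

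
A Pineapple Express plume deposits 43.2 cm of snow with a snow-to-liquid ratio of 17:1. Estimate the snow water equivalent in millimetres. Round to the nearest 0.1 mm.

SWE = snow depth / ratio = 43.2 cm / 17 = 2.541 cm = 25.4 mm.

SWE ≈ 25.4 mm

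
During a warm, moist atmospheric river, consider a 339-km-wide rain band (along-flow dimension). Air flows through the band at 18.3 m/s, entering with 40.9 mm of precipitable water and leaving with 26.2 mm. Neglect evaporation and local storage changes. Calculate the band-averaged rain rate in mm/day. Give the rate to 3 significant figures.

R ≈ 68.6 mm/day

Column moisture flux per unit crosswind length is F = V × PW.
Inflow: F_in = 18.3 × 40.9 = 748.47 mm·m/s
Outflow: F_out = 18.3 × 26.2 = 479.46 mm·m/s
Steady-state rate R = (F_in − F_out)/L = (748.47 − 479.46) / 339000 m = 7.935e-04 mm/s.
R = 7.935e-04 × 3600 × 24 = 68.6 mm/day.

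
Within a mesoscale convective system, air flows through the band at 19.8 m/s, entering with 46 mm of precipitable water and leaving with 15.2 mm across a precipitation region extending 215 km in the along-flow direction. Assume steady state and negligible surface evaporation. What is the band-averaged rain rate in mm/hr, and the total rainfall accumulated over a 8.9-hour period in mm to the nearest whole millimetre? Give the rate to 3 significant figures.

R ≈ 10.2 mm/hr; total ≈ 91 mm

Column moisture flux per unit crosswind length is F = V × PW.
Inflow: F_in = 19.8 × 46 = 910.8 mm·m/s
Outflow: F_out = 19.8 × 15.2 = 300.96 mm·m/s
Steady-state rate R = (F_in − F_out)/L = (910.8 − 300.96) / 215000 m = 2.836e-03 mm/s.
R = 2.836e-03 × 3600 = 10.2 mm/hr.
Over 8.9 h: total = 10.2 × 8.9 = 90.78 ≈ 91 mm.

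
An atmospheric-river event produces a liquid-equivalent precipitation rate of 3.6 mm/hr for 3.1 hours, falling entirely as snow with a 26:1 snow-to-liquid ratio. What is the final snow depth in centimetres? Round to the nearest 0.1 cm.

Liquid-equivalent depth = 3.6 × 3.1 = 11.16 mm.
Snow depth = 11.16 mm × 26 = 290.16 mm = 29.0 cm.

snow depth ≈ 29.0 cm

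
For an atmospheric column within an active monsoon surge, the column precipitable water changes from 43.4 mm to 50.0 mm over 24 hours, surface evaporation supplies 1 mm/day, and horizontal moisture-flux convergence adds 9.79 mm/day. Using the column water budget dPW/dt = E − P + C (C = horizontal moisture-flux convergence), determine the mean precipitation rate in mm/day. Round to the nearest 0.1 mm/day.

dPW/dt = (50.0 − 43.4) mm / (24/24 day) = +6.600 mm/day.
P = E + C − dPW/dt = 1 + (9.79) − (+6.600) = 4.2 mm/day.

P ≈ 4.2 mm/day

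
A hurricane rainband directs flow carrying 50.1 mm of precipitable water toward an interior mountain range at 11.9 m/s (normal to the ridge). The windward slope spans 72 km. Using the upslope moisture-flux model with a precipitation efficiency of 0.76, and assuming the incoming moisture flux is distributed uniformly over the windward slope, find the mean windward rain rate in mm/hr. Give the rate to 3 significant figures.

Incoming column moisture flux per unit ridge length: F = V × PW = 11.9 × 50.1 = 596.19 mm·m/s.
Spread over the 72 km slope with efficiency ε = 0.76: R = ε·F/W = 0.76 × 596.19 / 72000 m = 6.293e-03 mm/s.
R = 6.293e-03 × 3600 = 22.7 mm/hr.

R ≈ 22.7 mm/hr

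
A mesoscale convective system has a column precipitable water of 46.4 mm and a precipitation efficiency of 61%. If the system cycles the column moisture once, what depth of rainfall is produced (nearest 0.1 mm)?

rainfall ≈ 28.3 mm

Rainfall = ε × PW = 0.61 × 46.4 = 28.3 mm.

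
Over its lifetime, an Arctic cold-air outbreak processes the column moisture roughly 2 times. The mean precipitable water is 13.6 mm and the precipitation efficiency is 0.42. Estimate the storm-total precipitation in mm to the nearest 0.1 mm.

Each cycle deposits ε × PW = 0.42 × 13.6 = 5.712 mm.
Over 2 cycles: 2 × 5.712 = 11.4 mm.

precipitation ≈ 11.4 mm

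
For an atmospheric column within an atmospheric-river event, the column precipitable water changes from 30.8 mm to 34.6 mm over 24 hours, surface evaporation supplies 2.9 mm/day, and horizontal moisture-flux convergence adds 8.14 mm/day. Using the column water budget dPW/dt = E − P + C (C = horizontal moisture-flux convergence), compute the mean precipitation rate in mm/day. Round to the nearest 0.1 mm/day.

P ≈ 7.2 mm/day

dPW/dt = (34.6 − 30.8) mm / (24/24 day) = +3.800 mm/day.
P = E + C − dPW/dt = 2.9 + (8.14) − (+3.800) = 7.2 mm/day.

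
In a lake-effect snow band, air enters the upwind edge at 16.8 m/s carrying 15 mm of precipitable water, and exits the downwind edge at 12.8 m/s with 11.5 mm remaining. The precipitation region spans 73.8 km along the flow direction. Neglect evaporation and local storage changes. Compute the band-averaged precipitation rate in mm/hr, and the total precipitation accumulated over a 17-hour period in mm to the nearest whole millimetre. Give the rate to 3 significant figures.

Column moisture flux per unit crosswind length is F = V × PW.
Inflow: F_in = 16.8 × 15 = 252 mm·m/s
Outflow: F_out = 12.8 × 11.5 = 147.2 mm·m/s
Steady-state rate R = (F_in − F_out)/L = (252 − 147.2) / 73800 m = 1.420e-03 mm/s.
R = 1.420e-03 × 3600 = 5.11 mm/hr.
Over 17 h: total = 5.11 × 17 = 86.87 ≈ 87 mm.

R ≈ 5.11 mm/hr; total ≈ 87 mm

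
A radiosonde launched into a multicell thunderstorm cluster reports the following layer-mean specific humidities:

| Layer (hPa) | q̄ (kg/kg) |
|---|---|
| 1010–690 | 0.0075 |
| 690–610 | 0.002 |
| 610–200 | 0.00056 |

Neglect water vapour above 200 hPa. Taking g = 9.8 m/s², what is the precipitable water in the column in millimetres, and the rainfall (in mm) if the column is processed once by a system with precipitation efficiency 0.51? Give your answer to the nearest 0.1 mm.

Precipitable water is the column-integrated vapour mass per unit area: PW = (1/g) Σ q̄ Δp, with q in kg/kg and Δp in Pa (1 kg/m² of water = 1 mm).
Layer 1010–690 hPa: Δp = 320 hPa = 32000 Pa, q̄ = 0.0075 kg/kg → 0.0075 × 32000 / 9.8 = 24.49 mm
Layer 690–610 hPa: Δp = 80 hPa = 8000 Pa, q̄ = 0.002 kg/kg → 0.002 × 8000 / 9.8 = 1.63 mm
Layer 610–200 hPa: Δp = 410 hPa = 41000 Pa, q̄ = 0.00056 kg/kg → 0.00056 × 41000 / 9.8 = 2.34 mm
PW = 24.49 + 1.63 + 2.34 = 28.46 ≈ 28.5 mm.
Rainfall = ε × PW = 0.51 × 28.5 = 14.5 mm.

PW ≈ 28.5 mm; rainfall ≈ 14.5 mm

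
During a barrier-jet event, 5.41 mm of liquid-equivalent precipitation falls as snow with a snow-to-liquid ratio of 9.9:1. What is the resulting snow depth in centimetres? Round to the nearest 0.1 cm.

Snow depth = liquid × ratio = 5.41 mm × 9.9 = 53.559 mm = 5.4 cm.

snow depth ≈ 5.4 cm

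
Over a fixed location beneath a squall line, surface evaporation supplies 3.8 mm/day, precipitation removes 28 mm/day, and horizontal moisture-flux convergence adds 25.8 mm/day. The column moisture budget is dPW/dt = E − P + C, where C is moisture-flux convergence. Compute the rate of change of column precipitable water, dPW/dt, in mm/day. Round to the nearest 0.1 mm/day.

dPW/dt = E − P + C = 3.8 − 28 + (25.8) = 1.6 mm/day.

dPW/dt ≈ 1.6 mm/day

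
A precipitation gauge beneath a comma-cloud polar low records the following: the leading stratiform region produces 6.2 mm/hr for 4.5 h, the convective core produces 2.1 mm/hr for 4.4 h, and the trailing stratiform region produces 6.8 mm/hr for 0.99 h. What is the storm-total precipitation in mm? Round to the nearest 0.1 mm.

Total = Σ Rᵢ Δtᵢ = 6.2 × 4.5 + 2.1 × 4.4 + 6.8 × 0.99
      = 27.9 + 9.24 + 6.732 = 43.9 mm.

total ≈ 43.9 mm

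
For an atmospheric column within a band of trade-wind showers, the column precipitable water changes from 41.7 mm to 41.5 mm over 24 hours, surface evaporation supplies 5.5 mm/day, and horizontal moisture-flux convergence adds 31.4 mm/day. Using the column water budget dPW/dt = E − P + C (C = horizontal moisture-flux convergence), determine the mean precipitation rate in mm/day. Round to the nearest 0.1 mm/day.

dPW/dt = (41.5 − 41.7) mm / (24/24 day) = -0.200 mm/day.
P = E + C − dPW/dt = 5.5 + (31.4) − (-0.200) = 37.1 mm/day.

P ≈ 37.1 mm/day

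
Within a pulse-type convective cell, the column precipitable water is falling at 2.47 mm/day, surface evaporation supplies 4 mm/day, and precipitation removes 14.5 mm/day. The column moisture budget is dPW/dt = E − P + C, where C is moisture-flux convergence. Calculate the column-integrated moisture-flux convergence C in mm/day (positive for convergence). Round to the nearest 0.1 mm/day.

dPW/dt = -2.47 mm/day.
C = dPW/dt − E + P = (-2.47) − 4 + 14.5 = 8.0 mm/day.

C ≈ 8.0 mm/day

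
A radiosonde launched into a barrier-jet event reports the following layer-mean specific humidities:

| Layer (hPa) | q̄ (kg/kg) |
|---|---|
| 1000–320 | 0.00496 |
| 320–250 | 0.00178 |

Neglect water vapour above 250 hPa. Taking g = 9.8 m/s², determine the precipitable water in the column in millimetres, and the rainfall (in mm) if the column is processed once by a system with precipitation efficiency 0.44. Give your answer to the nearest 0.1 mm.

Precipitable water is the column-integrated vapour mass per unit area: PW = (1/g) Σ q̄ Δp, with q in kg/kg and Δp in Pa (1 kg/m² of water = 1 mm).
Layer 1000–320 hPa: Δp = 680 hPa = 68000 Pa, q̄ = 0.00496 kg/kg → 0.00496 × 68000 / 9.8 = 34.42 mm
Layer 320–250 hPa: Δp = 70 hPa = 7000 Pa, q̄ = 0.00178 kg/kg → 0.00178 × 7000 / 9.8 = 1.27 mm
PW = 34.42 + 1.27 = 35.69 ≈ 35.7 mm.
Rainfall = ε × PW = 0.44 × 35.7 = 15.7 mm.

PW ≈ 35.7 mm; rainfall ≈ 15.7 mm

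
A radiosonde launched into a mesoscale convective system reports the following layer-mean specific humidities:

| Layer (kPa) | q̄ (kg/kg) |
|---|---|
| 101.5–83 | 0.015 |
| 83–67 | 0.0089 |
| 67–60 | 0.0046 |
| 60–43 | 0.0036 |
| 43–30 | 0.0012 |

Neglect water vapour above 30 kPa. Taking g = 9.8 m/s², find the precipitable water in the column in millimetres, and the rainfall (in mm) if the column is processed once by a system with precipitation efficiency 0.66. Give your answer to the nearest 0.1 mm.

Precipitable water is the column-integrated vapour mass per unit area: PW = (1/g) Σ q̄ Δp, with q in kg/kg and Δp in Pa (1 kg/m² of water = 1 mm).
Layer 101.5–83 kPa: Δp = 185 hPa = 18500 Pa, q̄ = 0.015 kg/kg → 0.015 × 18500 / 9.8 = 28.32 mm
Layer 83–67 kPa: Δp = 160 hPa = 16000 Pa, q̄ = 0.0089 kg/kg → 0.0089 × 16000 / 9.8 = 14.53 mm
Layer 67–60 kPa: Δp = 70 hPa = 7000 Pa, q̄ = 0.0046 kg/kg → 0.0046 × 7000 / 9.8 = 3.29 mm
Layer 60–43 kPa: Δp = 170 hPa = 17000 Pa, q̄ = 0.0036 kg/kg → 0.0036 × 17000 / 9.8 = 6.24 mm
Layer 43–30 kPa: Δp = 130 hPa = 13000 Pa, q̄ = 0.0012 kg/kg → 0.0012 × 13000 / 9.8 = 1.59 mm
PW = 28.32 + 14.53 + 3.29 + 6.24 + 1.59 = 53.97 ≈ 54.0 mm.
Rainfall = ε × PW = 0.66 × 54.0 = 35.6 mm.

PW ≈ 54.0 mm; rainfall ≈ 35.6 mm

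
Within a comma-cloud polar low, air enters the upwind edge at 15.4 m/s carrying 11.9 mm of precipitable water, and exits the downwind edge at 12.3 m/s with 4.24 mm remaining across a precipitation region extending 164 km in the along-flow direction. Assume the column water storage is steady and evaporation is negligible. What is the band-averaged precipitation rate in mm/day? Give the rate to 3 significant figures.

Column moisture flux per unit crosswind length is F = V × PW.
Inflow: F_in = 15.4 × 11.9 = 183.26 mm·m/s
Outflow: F_out = 12.3 × 4.24 = 52.152 mm·m/s
Steady-state rate R = (F_in − F_out)/L = (183.26 − 52.152) / 164000 m = 7.994e-04 mm/s.
R = 7.994e-04 × 3600 × 24 = 69.1 mm/day.

R ≈ 69.1 mm/day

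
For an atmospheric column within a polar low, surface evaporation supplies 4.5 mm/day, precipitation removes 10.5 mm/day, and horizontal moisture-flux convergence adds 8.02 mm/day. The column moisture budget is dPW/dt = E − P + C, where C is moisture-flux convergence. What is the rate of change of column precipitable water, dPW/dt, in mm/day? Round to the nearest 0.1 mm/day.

dPW/dt = E − P + C = 4.5 − 10.5 + (8.02) = 2.0 mm/day.

dPW/dt ≈ 2.0 mm/day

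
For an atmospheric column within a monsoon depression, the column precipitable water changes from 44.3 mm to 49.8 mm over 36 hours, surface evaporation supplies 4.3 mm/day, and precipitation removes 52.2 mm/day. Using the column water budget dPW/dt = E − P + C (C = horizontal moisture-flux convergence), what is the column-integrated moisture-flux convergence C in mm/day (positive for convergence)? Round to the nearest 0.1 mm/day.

dPW/dt = (49.8 − 44.3) mm / (36/24 day) = +3.667 mm/day.
C = dPW/dt − E + P = (+3.667) − 4.3 + 52.2 = 51.6 mm/day.

C ≈ 51.6 mm/day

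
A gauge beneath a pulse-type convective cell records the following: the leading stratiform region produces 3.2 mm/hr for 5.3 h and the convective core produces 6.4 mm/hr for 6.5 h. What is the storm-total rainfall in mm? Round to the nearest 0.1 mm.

total ≈ 58.6 mm

Total = Σ Rᵢ Δtᵢ = 3.2 × 5.3 + 6.4 × 6.5
      = 16.96 + 41.6 = 58.6 mm.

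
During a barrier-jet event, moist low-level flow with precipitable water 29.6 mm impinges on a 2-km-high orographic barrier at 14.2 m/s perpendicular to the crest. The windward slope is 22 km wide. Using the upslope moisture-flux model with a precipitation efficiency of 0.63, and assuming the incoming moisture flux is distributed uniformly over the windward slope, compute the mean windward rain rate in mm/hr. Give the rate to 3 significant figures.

Incoming column moisture flux per unit ridge length: F = V × PW = 14.2 × 29.6 = 420.32 mm·m/s.
Spread over the 22 km slope with efficiency ε = 0.63: R = ε·F/W = 0.63 × 420.32 / 22000 m = 1.204e-02 mm/s.
R = 1.204e-02 × 3600 = 43.3 mm/hr.

R ≈ 43.3 mm/hr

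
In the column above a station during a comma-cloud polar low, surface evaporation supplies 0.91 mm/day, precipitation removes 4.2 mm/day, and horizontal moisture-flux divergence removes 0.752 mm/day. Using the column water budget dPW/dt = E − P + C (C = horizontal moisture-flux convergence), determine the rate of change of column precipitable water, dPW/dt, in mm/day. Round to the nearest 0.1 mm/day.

dPW/dt ≈ -4.0 mm/day

dPW/dt = E − P + C = 0.91 − 4.2 + (-0.752) = -4.0 mm/day.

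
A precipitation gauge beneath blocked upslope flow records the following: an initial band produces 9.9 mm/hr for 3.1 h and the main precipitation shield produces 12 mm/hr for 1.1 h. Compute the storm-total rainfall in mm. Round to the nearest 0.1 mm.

total ≈ 43.9 mm

Total = Σ Rᵢ Δtᵢ = 9.9 × 3.1 + 12 × 1.1
      = 30.69 + 13.2 = 43.9 mm.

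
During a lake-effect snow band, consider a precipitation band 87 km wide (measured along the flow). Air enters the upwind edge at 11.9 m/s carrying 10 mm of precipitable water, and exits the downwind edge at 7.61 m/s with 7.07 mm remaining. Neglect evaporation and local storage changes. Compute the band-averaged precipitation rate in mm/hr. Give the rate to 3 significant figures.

Column moisture flux per unit crosswind length is F = V × PW.
Inflow: F_in = 11.9 × 10 = 119 mm·m/s
Outflow: F_out = 7.61 × 7.07 = 53.8027 mm·m/s
Steady-state rate R = (F_in − F_out)/L = (119 − 53.8027) / 87000 m = 7.494e-04 mm/s.
R = 7.494e-04 × 3600 = 2.70 mm/hr.

R ≈ 2.70 mm/hr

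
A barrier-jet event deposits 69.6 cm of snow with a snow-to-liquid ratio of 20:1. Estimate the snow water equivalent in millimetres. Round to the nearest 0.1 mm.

SWE ≈ 34.8 mm

SWE = snow depth / ratio = 69.6 cm / 20 = 3.480 cm = 34.8 mm.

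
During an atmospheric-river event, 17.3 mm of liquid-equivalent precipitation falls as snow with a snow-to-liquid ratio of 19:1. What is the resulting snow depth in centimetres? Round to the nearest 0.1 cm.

snow depth ≈ 32.9 cm

Snow depth = liquid × ratio = 17.3 mm × 19 = 328.7 mm = 32.9 cm.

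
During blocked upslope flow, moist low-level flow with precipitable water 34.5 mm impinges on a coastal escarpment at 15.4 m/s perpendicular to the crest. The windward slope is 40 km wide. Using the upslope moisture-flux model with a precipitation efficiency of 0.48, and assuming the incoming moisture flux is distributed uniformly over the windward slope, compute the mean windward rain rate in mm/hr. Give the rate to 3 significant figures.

R ≈ 23.0 mm/hr

Incoming column moisture flux per unit ridge length: F = V × PW = 15.4 × 34.5 = 531.3 mm·m/s.
Spread over the 40 km slope with efficiency ε = 0.48: R = ε·F/W = 0.48 × 531.3 / 40000 m = 6.376e-03 mm/s.
R = 6.376e-03 × 3600 = 23.0 mm/hr.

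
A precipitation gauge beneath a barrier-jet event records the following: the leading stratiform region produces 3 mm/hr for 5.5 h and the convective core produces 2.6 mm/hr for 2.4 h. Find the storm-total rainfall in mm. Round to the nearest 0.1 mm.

Total = Σ Rᵢ Δtᵢ = 3 × 5.5 + 2.6 × 2.4
      = 16.5 + 6.24 = 22.7 mm.

total ≈ 22.7 mm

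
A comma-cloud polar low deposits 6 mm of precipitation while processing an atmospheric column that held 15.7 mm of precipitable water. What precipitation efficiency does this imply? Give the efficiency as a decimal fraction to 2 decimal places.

ε = precipitation / PW = 6 / 15.7 = 0.38.

ε ≈ 0.38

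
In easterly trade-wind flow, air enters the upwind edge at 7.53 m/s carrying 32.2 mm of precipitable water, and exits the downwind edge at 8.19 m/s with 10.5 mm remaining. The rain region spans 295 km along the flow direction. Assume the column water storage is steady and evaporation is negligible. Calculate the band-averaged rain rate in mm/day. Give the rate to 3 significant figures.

Column moisture flux per unit crosswind length is F = V × PW.
Inflow: F_in = 7.53 × 32.2 = 242.466 mm·m/s
Outflow: F_out = 8.19 × 10.5 = 85.995 mm·m/s
Steady-state rate R = (F_in − F_out)/L = (242.466 − 85.995) / 295000 m = 5.304e-04 mm/s.
R = 5.304e-04 × 3600 × 24 = 45.8 mm/day.

R ≈ 45.8 mm/day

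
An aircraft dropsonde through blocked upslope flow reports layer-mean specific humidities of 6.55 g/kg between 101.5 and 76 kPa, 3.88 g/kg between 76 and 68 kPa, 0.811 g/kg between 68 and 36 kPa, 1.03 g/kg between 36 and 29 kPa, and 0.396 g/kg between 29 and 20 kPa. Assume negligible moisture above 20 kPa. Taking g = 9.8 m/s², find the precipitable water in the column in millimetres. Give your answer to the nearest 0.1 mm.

Precipitable water is the column-integrated vapour mass per unit area: PW = (1/g) Σ q̄ Δp, with q in kg/kg and Δp in Pa (1 kg/m² of water = 1 mm).
Layer 101.5–76 kPa: Δp = 255 hPa = 25500 Pa, q̄ = 0.00655 kg/kg → 0.00655 × 25500 / 9.8 = 17.04 mm
Layer 76–68 kPa: Δp = 80 hPa = 8000 Pa, q̄ = 0.00388 kg/kg → 0.00388 × 8000 / 9.8 = 3.17 mm
Layer 68–36 kPa: Δp = 320 hPa = 32000 Pa, q̄ = 0.000811 kg/kg → 0.000811 × 32000 / 9.8 = 2.65 mm
Layer 36–29 kPa: Δp = 70 hPa = 7000 Pa, q̄ = 0.00103 kg/kg → 0.00103 × 7000 / 9.8 = 0.74 mm
Layer 29–20 kPa: Δp = 90 hPa = 9000 Pa, q̄ = 0.000396 kg/kg → 0.000396 × 9000 / 9.8 = 0.36 mm
PW = 17.04 + 3.17 + 2.65 + 0.74 + 0.36 = 23.96 ≈ 24.0 mm.

PW ≈ 24.0 mm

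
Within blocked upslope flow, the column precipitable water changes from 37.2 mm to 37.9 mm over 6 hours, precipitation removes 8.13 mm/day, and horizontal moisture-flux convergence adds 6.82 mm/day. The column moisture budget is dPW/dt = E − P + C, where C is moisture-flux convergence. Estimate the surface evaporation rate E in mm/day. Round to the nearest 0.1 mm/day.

E ≈ 4.1 mm/day

dPW/dt = (37.9 − 37.2) mm / (6/24 day) = +2.800 mm/day.
E = dPW/dt + P − C = (+2.800) + 8.13 − (6.82) = 4.1 mm/day.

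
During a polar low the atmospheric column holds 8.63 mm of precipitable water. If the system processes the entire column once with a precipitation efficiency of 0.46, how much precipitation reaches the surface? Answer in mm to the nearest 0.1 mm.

Precipitation = ε × PW = 0.46 × 8.63 = 4.0 mm.

precipitation ≈ 4.0 mm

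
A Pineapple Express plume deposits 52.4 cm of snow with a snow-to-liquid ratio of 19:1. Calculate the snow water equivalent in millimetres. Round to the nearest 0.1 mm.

SWE = snow depth / ratio = 52.4 cm / 19 = 2.758 cm = 27.6 mm.

SWE ≈ 27.6 mm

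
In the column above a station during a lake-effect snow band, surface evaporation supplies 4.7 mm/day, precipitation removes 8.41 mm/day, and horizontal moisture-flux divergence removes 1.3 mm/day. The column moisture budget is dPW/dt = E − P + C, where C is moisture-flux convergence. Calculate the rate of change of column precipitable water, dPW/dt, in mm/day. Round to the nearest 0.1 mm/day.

dPW/dt = E − P + C = 4.7 − 8.41 + (-1.3) = -5.0 mm/day.

dPW/dt ≈ -5.0 mm/day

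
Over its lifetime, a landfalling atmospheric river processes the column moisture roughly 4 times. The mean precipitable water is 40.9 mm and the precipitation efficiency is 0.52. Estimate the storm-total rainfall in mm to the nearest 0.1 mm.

rainfall ≈ 85.1 mm

Each cycle deposits ε × PW = 0.52 × 40.9 = 21.268 mm.
Over 4 cycles: 4 × 21.268 = 85.1 mm.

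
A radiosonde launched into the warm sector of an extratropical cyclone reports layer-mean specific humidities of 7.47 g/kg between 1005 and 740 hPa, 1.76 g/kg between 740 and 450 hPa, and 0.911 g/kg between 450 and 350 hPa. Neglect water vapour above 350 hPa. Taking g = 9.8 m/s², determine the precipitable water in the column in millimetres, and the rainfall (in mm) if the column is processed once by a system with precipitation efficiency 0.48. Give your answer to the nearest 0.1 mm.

Precipitable water is the column-integrated vapour mass per unit area: PW = (1/g) Σ q̄ Δp, with q in kg/kg and Δp in Pa (1 kg/m² of water = 1 mm).
Layer 1005–740 hPa: Δp = 265 hPa = 26500 Pa, q̄ = 0.00747 kg/kg → 0.00747 × 26500 / 9.8 = 20.20 mm
Layer 740–450 hPa: Δp = 290 hPa = 29000 Pa, q̄ = 0.00176 kg/kg → 0.00176 × 29000 / 9.8 = 5.21 mm
Layer 450–350 hPa: Δp = 100 hPa = 10000 Pa, q̄ = 0.000911 kg/kg → 0.000911 × 10000 / 9.8 = 0.93 mm
PW = 20.20 + 5.21 + 0.93 = 26.34 ≈ 26.3 mm.
Rainfall = ε × PW = 0.48 × 26.3 = 12.6 mm.

PW ≈ 26.3 mm; rainfall ≈ 12.6 mm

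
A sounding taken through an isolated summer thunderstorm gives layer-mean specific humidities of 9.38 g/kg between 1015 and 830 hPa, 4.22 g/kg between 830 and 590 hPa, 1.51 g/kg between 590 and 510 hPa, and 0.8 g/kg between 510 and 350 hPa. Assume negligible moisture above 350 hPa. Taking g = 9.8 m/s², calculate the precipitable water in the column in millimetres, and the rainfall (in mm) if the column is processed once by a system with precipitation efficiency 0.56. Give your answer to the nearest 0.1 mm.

Precipitable water is the column-integrated vapour mass per unit area: PW = (1/g) Σ q̄ Δp, with q in kg/kg and Δp in Pa (1 kg/m² of water = 1 mm).
Layer 1015–830 hPa: Δp = 185 hPa = 18500 Pa, q̄ = 0.00938 kg/kg → 0.00938 × 18500 / 9.8 = 17.71 mm
Layer 830–590 hPa: Δp = 240 hPa = 24000 Pa, q̄ = 0.00422 kg/kg → 0.00422 × 24000 / 9.8 = 10.33 mm
Layer 590–510 hPa: Δp = 80 hPa = 8000 Pa, q̄ = 0.00151 kg/kg → 0.00151 × 8000 / 9.8 = 1.23 mm
Layer 510–350 hPa: Δp = 160 hPa = 16000 Pa, q̄ = 0.0008 kg/kg → 0.0008 × 16000 / 9.8 = 1.31 mm
PW = 17.71 + 10.33 + 1.23 + 1.31 = 30.58 ≈ 30.6 mm.
Rainfall = ε × PW = 0.56 × 30.6 = 17.1 mm.

PW ≈ 30.6 mm; rainfall ≈ 17.1 mm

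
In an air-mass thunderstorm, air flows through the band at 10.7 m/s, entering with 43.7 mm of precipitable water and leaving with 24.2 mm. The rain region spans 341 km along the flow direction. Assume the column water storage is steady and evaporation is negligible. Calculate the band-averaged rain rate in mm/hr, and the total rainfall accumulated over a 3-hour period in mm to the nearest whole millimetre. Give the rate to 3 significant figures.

R ≈ 2.20 mm/hr; total ≈ 7 mm

Column moisture flux per unit crosswind length is F = V × PW.
Inflow: F_in = 10.7 × 43.7 = 467.59 mm·m/s
Outflow: F_out = 10.7 × 24.2 = 258.94 mm·m/s
Steady-state rate R = (F_in − F_out)/L = (467.59 − 258.94) / 341000 m = 6.119e-04 mm/s.
R = 6.119e-04 × 3600 = 2.20 mm/hr.
Over 3 h: total = 2.20 × 3 = 6.6 ≈ 7 mm.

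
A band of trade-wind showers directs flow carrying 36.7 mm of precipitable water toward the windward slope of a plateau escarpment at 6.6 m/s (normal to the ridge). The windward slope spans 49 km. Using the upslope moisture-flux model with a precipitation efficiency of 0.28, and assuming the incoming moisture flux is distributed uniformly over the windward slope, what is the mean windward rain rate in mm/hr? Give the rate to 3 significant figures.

R ≈ 4.98 mm/hr

Incoming column moisture flux per unit ridge length: F = V × PW = 6.6 × 36.7 = 242.22 mm·m/s.
Spread over the 49 km slope with efficiency ε = 0.28: R = ε·F/W = 0.28 × 242.22 / 49000 m = 1.384e-03 mm/s.
R = 1.384e-03 × 3600 = 4.98 mm/hr.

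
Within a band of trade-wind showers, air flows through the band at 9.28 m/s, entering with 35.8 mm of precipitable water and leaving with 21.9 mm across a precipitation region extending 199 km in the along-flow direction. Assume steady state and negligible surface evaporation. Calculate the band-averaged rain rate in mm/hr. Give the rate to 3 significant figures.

R ≈ 2.33 mm/hr

Column moisture flux per unit crosswind length is F = V × PW.
Inflow: F_in = 9.28 × 35.8 = 332.224 mm·m/s
Outflow: F_out = 9.28 × 21.9 = 203.232 mm·m/s
Steady-state rate R = (F_in − F_out)/L = (332.224 − 203.232) / 199000 m = 6.482e-04 mm/s.
R = 6.482e-04 × 3600 = 2.33 mm/hr.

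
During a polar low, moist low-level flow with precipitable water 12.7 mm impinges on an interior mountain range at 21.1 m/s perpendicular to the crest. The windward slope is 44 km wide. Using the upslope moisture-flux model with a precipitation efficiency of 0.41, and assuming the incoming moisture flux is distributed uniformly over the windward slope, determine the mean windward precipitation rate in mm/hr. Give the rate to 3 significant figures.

Incoming column moisture flux per unit ridge length: F = V × PW = 21.1 × 12.7 = 267.97 mm·m/s.
Spread over the 44 km slope with efficiency ε = 0.41: R = ε·F/W = 0.41 × 267.97 / 44000 m = 2.497e-03 mm/s.
R = 2.497e-03 × 3600 = 8.99 mm/hr.

R ≈ 8.99 mm/hr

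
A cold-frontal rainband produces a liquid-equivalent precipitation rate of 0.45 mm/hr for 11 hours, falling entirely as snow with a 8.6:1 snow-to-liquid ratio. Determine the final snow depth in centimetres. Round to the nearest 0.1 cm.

Liquid-equivalent depth = 0.45 × 11 = 4.95 mm.
Snow depth = 4.95 mm × 8.6 = 42.57 mm = 4.3 cm.

snow depth ≈ 4.3 cm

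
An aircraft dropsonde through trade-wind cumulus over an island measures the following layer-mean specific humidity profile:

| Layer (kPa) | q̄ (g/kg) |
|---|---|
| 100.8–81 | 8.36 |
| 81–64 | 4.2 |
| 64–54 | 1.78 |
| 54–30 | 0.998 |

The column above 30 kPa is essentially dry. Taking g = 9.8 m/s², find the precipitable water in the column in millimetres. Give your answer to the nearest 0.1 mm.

PW ≈ 28.4 mm

Precipitable water is the column-integrated vapour mass per unit area: PW = (1/g) Σ q̄ Δp, with q in kg/kg and Δp in Pa (1 kg/m² of water = 1 mm).
Layer 100.8–81 kPa: Δp = 198 hPa = 19800 Pa, q̄ = 0.00836 kg/kg → 0.00836 × 19800 / 9.8 = 16.89 mm
Layer 81–64 kPa: Δp = 170 hPa = 17000 Pa, q̄ = 0.0042 kg/kg → 0.0042 × 17000 / 9.8 = 7.29 mm
Layer 64–54 kPa: Δp = 100 hPa = 10000 Pa, q̄ = 0.00178 kg/kg → 0.00178 × 10000 / 9.8 = 1.82 mm
Layer 54–30 kPa: Δp = 240 hPa = 24000 Pa, q̄ = 0.000998 kg/kg → 0.000998 × 24000 / 9.8 = 2.44 mm
PW = 16.89 + 7.29 + 1.82 + 2.44 = 28.44 ≈ 28.4 mm.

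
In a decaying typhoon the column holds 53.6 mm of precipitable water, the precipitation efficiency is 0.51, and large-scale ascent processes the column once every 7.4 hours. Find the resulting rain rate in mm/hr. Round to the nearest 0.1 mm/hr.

Each overturning extracts ε × PW = 0.51 × 53.6 = 27.336 mm.
Rate = ε·PW / τ = 27.336 / 7.4 h = 3.7 mm/hr.

R ≈ 3.7 mm/hr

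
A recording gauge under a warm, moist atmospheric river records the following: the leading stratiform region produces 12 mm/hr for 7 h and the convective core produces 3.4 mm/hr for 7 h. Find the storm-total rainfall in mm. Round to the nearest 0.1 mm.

total ≈ 107.8 mm

Total = Σ Rᵢ Δtᵢ = 12 × 7 + 3.4 × 7
      = 84 + 23.8 = 107.8 mm.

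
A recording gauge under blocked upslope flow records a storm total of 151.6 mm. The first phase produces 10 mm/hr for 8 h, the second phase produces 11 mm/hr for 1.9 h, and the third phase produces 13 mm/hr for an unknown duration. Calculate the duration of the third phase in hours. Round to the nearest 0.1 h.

duration ≈ 3.9 h

Known phases: 10 × 8 + 11 × 1.9 = 80 + 20.9 = 100.9 mm.
Remaining depth = 151.6 − 100.9 = 50.7 mm.
Duration = 50.7 / 13 = 3.9 h.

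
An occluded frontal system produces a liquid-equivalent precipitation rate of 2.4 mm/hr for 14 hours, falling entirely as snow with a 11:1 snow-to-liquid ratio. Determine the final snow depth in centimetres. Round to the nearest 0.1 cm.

snow depth ≈ 37.0 cm

Liquid-equivalent depth = 2.4 × 14 = 33.6 mm.
Snow depth = 33.6 mm × 11 = 369.6 mm = 37.0 cm.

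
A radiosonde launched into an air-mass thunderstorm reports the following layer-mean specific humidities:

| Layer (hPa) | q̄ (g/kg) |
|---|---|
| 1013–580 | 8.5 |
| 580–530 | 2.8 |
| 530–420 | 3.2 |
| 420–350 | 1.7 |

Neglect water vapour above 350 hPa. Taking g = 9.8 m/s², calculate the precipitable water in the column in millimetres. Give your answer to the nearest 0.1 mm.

PW ≈ 43.8 mm

Precipitable water is the column-integrated vapour mass per unit area: PW = (1/g) Σ q̄ Δp, with q in kg/kg and Δp in Pa (1 kg/m² of water = 1 mm).
Layer 1013–580 hPa: Δp = 433 hPa = 43300 Pa, q̄ = 0.0085 kg/kg → 0.0085 × 43300 / 9.8 = 37.56 mm
Layer 580–530 hPa: Δp = 50 hPa = 5000 Pa, q̄ = 0.0028 kg/kg → 0.0028 × 5000 / 9.8 = 1.43 mm
Layer 530–420 hPa: Δp = 110 hPa = 11000 Pa, q̄ = 0.0032 kg/kg → 0.0032 × 11000 / 9.8 = 3.59 mm
Layer 420–350 hPa: Δp = 70 hPa = 7000 Pa, q̄ = 0.0017 kg/kg → 0.0017 × 7000 / 9.8 = 1.21 mm
PW = 37.56 + 1.43 + 3.59 + 1.21 = 43.79 ≈ 43.8 mm.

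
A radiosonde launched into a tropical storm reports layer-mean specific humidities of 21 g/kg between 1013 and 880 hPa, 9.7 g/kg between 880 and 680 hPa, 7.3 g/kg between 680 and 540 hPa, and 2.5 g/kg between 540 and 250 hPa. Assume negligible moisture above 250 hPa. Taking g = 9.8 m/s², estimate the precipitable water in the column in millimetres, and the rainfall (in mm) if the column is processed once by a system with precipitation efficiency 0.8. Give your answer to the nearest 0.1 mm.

Precipitable water is the column-integrated vapour mass per unit area: PW = (1/g) Σ q̄ Δp, with q in kg/kg and Δp in Pa (1 kg/m² of water = 1 mm).
Layer 1013–880 hPa: Δp = 133 hPa = 13300 Pa, q̄ = 0.021 kg/kg → 0.021 × 13300 / 9.8 = 28.50 mm
Layer 880–680 hPa: Δp = 200 hPa = 20000 Pa, q̄ = 0.0097 kg/kg → 0.0097 × 20000 / 9.8 = 19.80 mm
Layer 680–540 hPa: Δp = 140 hPa = 14000 Pa, q̄ = 0.0073 kg/kg → 0.0073 × 14000 / 9.8 = 10.43 mm
Layer 540–250 hPa: Δp = 290 hPa = 29000 Pa, q̄ = 0.0025 kg/kg → 0.0025 × 29000 / 9.8 = 7.40 mm
PW = 28.50 + 19.80 + 10.43 + 7.40 = 66.13 ≈ 66.1 mm.
Rainfall = ε × PW = 0.8 × 66.1 = 52.9 mm.

PW ≈ 66.1 mm; rainfall ≈ 52.9 mm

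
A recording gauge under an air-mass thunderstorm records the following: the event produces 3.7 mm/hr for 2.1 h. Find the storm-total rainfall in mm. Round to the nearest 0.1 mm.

Total = Σ Rᵢ Δtᵢ = 3.7 × 2.1
      = 7.77 = 7.8 mm.

total ≈ 7.8 mm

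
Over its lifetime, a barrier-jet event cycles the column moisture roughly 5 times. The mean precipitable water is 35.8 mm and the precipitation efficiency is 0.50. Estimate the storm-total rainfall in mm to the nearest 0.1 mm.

Each cycle deposits ε × PW = 0.50 × 35.8 = 17.9 mm.
Over 5 cycles: 5 × 17.9 = 89.5 mm.

rainfall ≈ 89.5 mm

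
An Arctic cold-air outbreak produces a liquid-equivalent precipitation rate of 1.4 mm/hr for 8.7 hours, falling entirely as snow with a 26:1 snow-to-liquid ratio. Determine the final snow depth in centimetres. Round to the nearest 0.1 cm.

Liquid-equivalent depth = 1.4 × 8.7 = 12.18 mm.
Snow depth = 12.18 mm × 26 = 316.68 mm = 31.7 cm.

snow depth ≈ 31.7 cm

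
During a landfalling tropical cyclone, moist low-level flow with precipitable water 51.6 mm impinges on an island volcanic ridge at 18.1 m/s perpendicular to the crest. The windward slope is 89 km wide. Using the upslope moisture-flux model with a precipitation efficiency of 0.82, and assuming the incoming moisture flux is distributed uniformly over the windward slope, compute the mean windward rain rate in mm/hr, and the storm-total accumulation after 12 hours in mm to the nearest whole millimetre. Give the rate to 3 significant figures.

R ≈ 31.0 mm/hr; total ≈ 372 mm

Incoming column moisture flux per unit ridge length: F = V × PW = 18.1 × 51.6 = 933.96 mm·m/s.
Spread over the 89 km slope with efficiency ε = 0.82: R = ε·F/W = 0.82 × 933.96 / 89000 m = 8.605e-03 mm/s.
R = 8.605e-03 × 3600 = 31.0 mm/hr.
Over 12 h: total = 31.0 × 12 = 372 mm.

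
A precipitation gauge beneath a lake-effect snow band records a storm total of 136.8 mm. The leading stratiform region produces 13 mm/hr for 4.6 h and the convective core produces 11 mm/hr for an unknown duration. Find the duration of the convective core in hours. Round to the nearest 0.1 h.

Known phases: 13 × 4.6 = 59.8 mm.
Remaining depth = 136.8 − 59.8 = 77 mm.
Duration = 77 / 11 = 7.0 h.

duration ≈ 7.0 h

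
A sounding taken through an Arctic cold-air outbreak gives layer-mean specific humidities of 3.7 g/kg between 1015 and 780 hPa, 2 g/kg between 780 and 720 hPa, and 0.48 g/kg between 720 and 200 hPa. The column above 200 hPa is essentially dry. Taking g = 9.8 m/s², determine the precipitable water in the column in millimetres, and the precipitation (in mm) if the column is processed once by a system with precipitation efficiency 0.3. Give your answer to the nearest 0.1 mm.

PW ≈ 12.6 mm; precipitation ≈ 3.8 mm

Precipitable water is the column-integrated vapour mass per unit area: PW = (1/g) Σ q̄ Δp, with q in kg/kg and Δp in Pa (1 kg/m² of water = 1 mm).
Layer 1015–780 hPa: Δp = 235 hPa = 23500 Pa, q̄ = 0.0037 kg/kg → 0.0037 × 23500 / 9.8 = 8.87 mm
Layer 780–720 hPa: Δp = 60 hPa = 6000 Pa, q̄ = 0.002 kg/kg → 0.002 × 6000 / 9.8 = 1.22 mm
Layer 720–200 hPa: Δp = 520 hPa = 52000 Pa, q̄ = 0.00048 kg/kg → 0.00048 × 52000 / 9.8 = 2.55 mm
PW = 8.87 + 1.22 + 2.55 = 12.64 ≈ 12.6 mm.
Precipitation = ε × PW = 0.3 × 12.6 = 3.8 mm.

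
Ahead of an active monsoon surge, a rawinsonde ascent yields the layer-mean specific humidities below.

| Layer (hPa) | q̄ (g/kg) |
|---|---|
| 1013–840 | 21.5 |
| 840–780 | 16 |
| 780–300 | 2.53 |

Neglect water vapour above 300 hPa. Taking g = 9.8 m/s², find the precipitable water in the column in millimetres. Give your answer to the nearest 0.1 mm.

PW ≈ 60.1 mm

Precipitable water is the column-integrated vapour mass per unit area: PW = (1/g) Σ q̄ Δp, with q in kg/kg and Δp in Pa (1 kg/m² of water = 1 mm).
Layer 1013–840 hPa: Δp = 173 hPa = 17300 Pa, q̄ = 0.0215 kg/kg → 0.0215 × 17300 / 9.8 = 37.95 mm
Layer 840–780 hPa: Δp = 60 hPa = 6000 Pa, q̄ = 0.016 kg/kg → 0.016 × 6000 / 9.8 = 9.80 mm
Layer 780–300 hPa: Δp = 480 hPa = 48000 Pa, q̄ = 0.00253 kg/kg → 0.00253 × 48000 / 9.8 = 12.39 mm
PW = 37.95 + 9.80 + 12.39 = 60.14 ≈ 60.1 mm.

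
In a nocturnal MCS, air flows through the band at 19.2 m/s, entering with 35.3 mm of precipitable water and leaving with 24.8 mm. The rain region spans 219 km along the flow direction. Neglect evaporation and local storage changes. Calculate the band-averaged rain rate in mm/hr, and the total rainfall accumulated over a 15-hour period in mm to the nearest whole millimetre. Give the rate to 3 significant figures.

Column moisture flux per unit crosswind length is F = V × PW.
Inflow: F_in = 19.2 × 35.3 = 677.76 mm·m/s
Outflow: F_out = 19.2 × 24.8 = 476.16 mm·m/s
Steady-state rate R = (F_in − F_out)/L = (677.76 − 476.16) / 219000 m = 9.205e-04 mm/s.
R = 9.205e-04 × 3600 = 3.31 mm/hr.
Over 15 h: total = 3.31 × 15 = 49.65 ≈ 50 mm.

R ≈ 3.31 mm/hr; total ≈ 50 mm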